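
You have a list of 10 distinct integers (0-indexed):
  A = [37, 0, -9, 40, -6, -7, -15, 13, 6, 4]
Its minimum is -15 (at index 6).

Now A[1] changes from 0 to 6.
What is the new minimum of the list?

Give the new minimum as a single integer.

Old min = -15 (at index 6)
Change: A[1] 0 -> 6
Changed element was NOT the old min.
  New min = min(old_min, new_val) = min(-15, 6) = -15

Answer: -15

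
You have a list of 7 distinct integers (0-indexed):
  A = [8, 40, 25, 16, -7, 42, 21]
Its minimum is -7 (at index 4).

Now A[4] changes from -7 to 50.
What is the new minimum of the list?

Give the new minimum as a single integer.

Answer: 8

Derivation:
Old min = -7 (at index 4)
Change: A[4] -7 -> 50
Changed element WAS the min. Need to check: is 50 still <= all others?
  Min of remaining elements: 8
  New min = min(50, 8) = 8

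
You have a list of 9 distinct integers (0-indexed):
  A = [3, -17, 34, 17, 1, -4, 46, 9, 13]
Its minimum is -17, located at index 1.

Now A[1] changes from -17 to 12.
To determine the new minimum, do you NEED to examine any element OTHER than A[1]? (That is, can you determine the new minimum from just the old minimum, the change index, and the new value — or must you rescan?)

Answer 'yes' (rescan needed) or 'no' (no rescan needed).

Answer: yes

Derivation:
Old min = -17 at index 1
Change at index 1: -17 -> 12
Index 1 WAS the min and new value 12 > old min -17. Must rescan other elements to find the new min.
Needs rescan: yes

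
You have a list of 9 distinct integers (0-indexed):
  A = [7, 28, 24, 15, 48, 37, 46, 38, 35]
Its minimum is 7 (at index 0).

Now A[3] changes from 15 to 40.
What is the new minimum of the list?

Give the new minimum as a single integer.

Answer: 7

Derivation:
Old min = 7 (at index 0)
Change: A[3] 15 -> 40
Changed element was NOT the old min.
  New min = min(old_min, new_val) = min(7, 40) = 7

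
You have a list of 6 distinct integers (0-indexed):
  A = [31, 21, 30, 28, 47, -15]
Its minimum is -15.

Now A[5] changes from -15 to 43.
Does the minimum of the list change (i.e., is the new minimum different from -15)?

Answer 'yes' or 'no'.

Old min = -15
Change: A[5] -15 -> 43
Changed element was the min; new min must be rechecked.
New min = 21; changed? yes

Answer: yes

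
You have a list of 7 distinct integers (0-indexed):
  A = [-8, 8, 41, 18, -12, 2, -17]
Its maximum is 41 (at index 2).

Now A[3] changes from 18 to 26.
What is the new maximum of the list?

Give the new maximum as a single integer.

Old max = 41 (at index 2)
Change: A[3] 18 -> 26
Changed element was NOT the old max.
  New max = max(old_max, new_val) = max(41, 26) = 41

Answer: 41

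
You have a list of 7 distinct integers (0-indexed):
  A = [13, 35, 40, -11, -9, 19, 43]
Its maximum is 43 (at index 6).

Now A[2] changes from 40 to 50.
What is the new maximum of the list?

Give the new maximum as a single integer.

Old max = 43 (at index 6)
Change: A[2] 40 -> 50
Changed element was NOT the old max.
  New max = max(old_max, new_val) = max(43, 50) = 50

Answer: 50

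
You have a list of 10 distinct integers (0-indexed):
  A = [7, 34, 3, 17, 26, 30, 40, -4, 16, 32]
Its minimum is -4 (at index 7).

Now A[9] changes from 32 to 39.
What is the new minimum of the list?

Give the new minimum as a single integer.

Old min = -4 (at index 7)
Change: A[9] 32 -> 39
Changed element was NOT the old min.
  New min = min(old_min, new_val) = min(-4, 39) = -4

Answer: -4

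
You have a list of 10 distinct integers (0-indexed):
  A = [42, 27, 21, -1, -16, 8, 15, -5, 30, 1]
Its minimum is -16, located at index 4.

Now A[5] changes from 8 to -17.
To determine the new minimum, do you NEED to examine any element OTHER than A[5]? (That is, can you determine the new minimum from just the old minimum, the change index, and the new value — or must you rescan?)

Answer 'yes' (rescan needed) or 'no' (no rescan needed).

Old min = -16 at index 4
Change at index 5: 8 -> -17
Index 5 was NOT the min. New min = min(-16, -17). No rescan of other elements needed.
Needs rescan: no

Answer: no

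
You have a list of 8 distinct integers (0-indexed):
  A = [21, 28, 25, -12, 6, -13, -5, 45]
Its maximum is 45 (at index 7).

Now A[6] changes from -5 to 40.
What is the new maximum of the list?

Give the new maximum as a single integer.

Answer: 45

Derivation:
Old max = 45 (at index 7)
Change: A[6] -5 -> 40
Changed element was NOT the old max.
  New max = max(old_max, new_val) = max(45, 40) = 45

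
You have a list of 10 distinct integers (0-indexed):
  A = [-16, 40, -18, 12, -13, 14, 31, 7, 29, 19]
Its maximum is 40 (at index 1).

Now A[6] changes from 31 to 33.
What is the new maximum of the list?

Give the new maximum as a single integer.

Old max = 40 (at index 1)
Change: A[6] 31 -> 33
Changed element was NOT the old max.
  New max = max(old_max, new_val) = max(40, 33) = 40

Answer: 40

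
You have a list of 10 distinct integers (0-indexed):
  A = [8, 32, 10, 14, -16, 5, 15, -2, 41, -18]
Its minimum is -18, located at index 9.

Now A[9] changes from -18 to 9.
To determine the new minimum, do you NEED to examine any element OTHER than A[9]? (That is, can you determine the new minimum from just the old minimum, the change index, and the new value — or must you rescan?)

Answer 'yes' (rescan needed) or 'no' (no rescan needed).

Old min = -18 at index 9
Change at index 9: -18 -> 9
Index 9 WAS the min and new value 9 > old min -18. Must rescan other elements to find the new min.
Needs rescan: yes

Answer: yes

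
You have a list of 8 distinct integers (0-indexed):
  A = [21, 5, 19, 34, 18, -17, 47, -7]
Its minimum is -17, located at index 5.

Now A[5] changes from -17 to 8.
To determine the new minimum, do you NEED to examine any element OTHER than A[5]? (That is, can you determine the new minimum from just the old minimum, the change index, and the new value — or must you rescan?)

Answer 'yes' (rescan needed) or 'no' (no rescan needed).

Answer: yes

Derivation:
Old min = -17 at index 5
Change at index 5: -17 -> 8
Index 5 WAS the min and new value 8 > old min -17. Must rescan other elements to find the new min.
Needs rescan: yes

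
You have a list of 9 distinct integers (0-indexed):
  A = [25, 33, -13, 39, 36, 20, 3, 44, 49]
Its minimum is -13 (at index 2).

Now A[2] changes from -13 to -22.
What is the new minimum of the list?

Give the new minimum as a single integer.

Answer: -22

Derivation:
Old min = -13 (at index 2)
Change: A[2] -13 -> -22
Changed element WAS the min. Need to check: is -22 still <= all others?
  Min of remaining elements: 3
  New min = min(-22, 3) = -22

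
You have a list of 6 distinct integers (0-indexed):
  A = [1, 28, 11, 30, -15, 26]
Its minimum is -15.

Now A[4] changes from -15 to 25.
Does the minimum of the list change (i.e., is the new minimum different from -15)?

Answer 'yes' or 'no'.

Old min = -15
Change: A[4] -15 -> 25
Changed element was the min; new min must be rechecked.
New min = 1; changed? yes

Answer: yes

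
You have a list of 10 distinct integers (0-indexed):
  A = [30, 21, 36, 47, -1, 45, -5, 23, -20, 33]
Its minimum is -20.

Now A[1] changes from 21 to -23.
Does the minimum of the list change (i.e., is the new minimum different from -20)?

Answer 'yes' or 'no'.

Old min = -20
Change: A[1] 21 -> -23
Changed element was NOT the min; min changes only if -23 < -20.
New min = -23; changed? yes

Answer: yes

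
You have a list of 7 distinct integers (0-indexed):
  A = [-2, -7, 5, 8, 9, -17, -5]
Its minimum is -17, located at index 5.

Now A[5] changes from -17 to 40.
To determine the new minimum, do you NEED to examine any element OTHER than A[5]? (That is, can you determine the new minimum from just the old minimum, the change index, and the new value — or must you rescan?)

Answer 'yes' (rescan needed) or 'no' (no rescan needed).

Answer: yes

Derivation:
Old min = -17 at index 5
Change at index 5: -17 -> 40
Index 5 WAS the min and new value 40 > old min -17. Must rescan other elements to find the new min.
Needs rescan: yes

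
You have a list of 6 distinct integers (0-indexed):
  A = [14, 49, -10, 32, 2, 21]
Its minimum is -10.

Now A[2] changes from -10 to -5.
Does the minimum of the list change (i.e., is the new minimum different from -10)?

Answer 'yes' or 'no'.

Old min = -10
Change: A[2] -10 -> -5
Changed element was the min; new min must be rechecked.
New min = -5; changed? yes

Answer: yes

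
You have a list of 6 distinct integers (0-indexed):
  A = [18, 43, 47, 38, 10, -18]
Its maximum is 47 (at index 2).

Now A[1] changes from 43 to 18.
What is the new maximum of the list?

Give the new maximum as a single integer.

Answer: 47

Derivation:
Old max = 47 (at index 2)
Change: A[1] 43 -> 18
Changed element was NOT the old max.
  New max = max(old_max, new_val) = max(47, 18) = 47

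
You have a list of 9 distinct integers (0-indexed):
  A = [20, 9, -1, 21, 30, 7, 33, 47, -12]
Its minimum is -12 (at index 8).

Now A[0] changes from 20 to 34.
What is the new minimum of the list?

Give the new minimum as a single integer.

Answer: -12

Derivation:
Old min = -12 (at index 8)
Change: A[0] 20 -> 34
Changed element was NOT the old min.
  New min = min(old_min, new_val) = min(-12, 34) = -12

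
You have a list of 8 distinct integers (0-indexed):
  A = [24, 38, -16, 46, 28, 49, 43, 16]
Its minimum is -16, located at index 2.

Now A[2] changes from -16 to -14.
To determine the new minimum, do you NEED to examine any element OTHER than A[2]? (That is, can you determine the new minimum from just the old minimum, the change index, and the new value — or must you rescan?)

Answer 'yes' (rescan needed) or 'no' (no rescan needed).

Answer: yes

Derivation:
Old min = -16 at index 2
Change at index 2: -16 -> -14
Index 2 WAS the min and new value -14 > old min -16. Must rescan other elements to find the new min.
Needs rescan: yes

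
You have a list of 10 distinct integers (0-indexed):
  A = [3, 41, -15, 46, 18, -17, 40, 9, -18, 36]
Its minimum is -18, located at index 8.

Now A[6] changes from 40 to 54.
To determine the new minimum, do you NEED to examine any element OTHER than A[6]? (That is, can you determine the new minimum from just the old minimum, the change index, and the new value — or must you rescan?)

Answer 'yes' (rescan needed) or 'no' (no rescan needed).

Old min = -18 at index 8
Change at index 6: 40 -> 54
Index 6 was NOT the min. New min = min(-18, 54). No rescan of other elements needed.
Needs rescan: no

Answer: no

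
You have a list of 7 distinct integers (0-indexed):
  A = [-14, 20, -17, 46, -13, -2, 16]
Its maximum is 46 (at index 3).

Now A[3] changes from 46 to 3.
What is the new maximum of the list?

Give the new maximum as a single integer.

Old max = 46 (at index 3)
Change: A[3] 46 -> 3
Changed element WAS the max -> may need rescan.
  Max of remaining elements: 20
  New max = max(3, 20) = 20

Answer: 20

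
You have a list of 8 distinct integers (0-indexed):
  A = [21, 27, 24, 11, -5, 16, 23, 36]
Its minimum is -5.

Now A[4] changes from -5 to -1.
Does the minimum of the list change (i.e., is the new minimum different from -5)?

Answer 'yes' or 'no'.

Answer: yes

Derivation:
Old min = -5
Change: A[4] -5 -> -1
Changed element was the min; new min must be rechecked.
New min = -1; changed? yes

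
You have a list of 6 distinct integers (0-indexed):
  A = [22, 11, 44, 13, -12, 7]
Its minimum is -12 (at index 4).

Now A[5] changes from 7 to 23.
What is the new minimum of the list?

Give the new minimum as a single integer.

Answer: -12

Derivation:
Old min = -12 (at index 4)
Change: A[5] 7 -> 23
Changed element was NOT the old min.
  New min = min(old_min, new_val) = min(-12, 23) = -12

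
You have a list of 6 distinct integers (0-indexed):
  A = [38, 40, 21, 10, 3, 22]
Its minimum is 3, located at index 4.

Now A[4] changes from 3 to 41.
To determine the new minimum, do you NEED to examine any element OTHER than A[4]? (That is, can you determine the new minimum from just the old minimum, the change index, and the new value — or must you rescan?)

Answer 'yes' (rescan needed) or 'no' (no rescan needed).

Old min = 3 at index 4
Change at index 4: 3 -> 41
Index 4 WAS the min and new value 41 > old min 3. Must rescan other elements to find the new min.
Needs rescan: yes

Answer: yes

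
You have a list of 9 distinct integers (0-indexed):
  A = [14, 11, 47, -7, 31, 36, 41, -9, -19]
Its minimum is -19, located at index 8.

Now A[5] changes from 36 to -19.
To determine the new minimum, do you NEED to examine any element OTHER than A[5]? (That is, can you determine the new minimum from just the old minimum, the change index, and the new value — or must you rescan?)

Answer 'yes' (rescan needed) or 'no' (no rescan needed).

Answer: no

Derivation:
Old min = -19 at index 8
Change at index 5: 36 -> -19
Index 5 was NOT the min. New min = min(-19, -19). No rescan of other elements needed.
Needs rescan: no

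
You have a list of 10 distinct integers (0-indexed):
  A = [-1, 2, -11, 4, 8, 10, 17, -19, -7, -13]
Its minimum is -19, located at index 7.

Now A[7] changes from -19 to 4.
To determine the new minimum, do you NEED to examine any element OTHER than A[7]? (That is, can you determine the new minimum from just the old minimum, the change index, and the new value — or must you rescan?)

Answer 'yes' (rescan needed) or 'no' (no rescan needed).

Old min = -19 at index 7
Change at index 7: -19 -> 4
Index 7 WAS the min and new value 4 > old min -19. Must rescan other elements to find the new min.
Needs rescan: yes

Answer: yes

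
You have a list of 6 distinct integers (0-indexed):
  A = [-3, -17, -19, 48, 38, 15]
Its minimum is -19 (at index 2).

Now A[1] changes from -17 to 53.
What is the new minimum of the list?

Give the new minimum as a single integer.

Old min = -19 (at index 2)
Change: A[1] -17 -> 53
Changed element was NOT the old min.
  New min = min(old_min, new_val) = min(-19, 53) = -19

Answer: -19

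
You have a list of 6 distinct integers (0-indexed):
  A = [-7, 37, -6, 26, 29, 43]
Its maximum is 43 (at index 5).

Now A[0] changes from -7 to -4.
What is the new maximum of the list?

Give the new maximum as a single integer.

Answer: 43

Derivation:
Old max = 43 (at index 5)
Change: A[0] -7 -> -4
Changed element was NOT the old max.
  New max = max(old_max, new_val) = max(43, -4) = 43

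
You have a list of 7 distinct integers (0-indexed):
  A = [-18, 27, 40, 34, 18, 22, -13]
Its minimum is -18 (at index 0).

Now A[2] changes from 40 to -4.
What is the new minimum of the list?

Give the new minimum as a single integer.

Old min = -18 (at index 0)
Change: A[2] 40 -> -4
Changed element was NOT the old min.
  New min = min(old_min, new_val) = min(-18, -4) = -18

Answer: -18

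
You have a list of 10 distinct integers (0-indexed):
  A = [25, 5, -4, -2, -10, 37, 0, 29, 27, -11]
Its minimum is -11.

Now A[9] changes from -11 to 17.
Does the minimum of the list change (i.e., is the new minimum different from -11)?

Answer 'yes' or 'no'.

Old min = -11
Change: A[9] -11 -> 17
Changed element was the min; new min must be rechecked.
New min = -10; changed? yes

Answer: yes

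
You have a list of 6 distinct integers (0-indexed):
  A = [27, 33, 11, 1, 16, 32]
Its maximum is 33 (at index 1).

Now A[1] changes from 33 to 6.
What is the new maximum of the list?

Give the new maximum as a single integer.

Old max = 33 (at index 1)
Change: A[1] 33 -> 6
Changed element WAS the max -> may need rescan.
  Max of remaining elements: 32
  New max = max(6, 32) = 32

Answer: 32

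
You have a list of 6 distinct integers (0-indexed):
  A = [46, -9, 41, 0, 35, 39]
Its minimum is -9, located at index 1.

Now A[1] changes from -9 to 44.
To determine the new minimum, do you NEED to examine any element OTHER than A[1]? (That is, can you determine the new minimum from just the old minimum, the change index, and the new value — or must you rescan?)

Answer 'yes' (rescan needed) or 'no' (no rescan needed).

Old min = -9 at index 1
Change at index 1: -9 -> 44
Index 1 WAS the min and new value 44 > old min -9. Must rescan other elements to find the new min.
Needs rescan: yes

Answer: yes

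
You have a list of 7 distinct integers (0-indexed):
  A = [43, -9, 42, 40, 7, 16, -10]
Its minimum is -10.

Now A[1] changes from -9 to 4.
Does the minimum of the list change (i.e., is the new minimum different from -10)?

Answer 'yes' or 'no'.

Old min = -10
Change: A[1] -9 -> 4
Changed element was NOT the min; min changes only if 4 < -10.
New min = -10; changed? no

Answer: no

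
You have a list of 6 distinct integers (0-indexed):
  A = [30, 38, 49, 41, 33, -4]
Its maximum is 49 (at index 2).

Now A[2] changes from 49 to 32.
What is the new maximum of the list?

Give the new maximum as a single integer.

Old max = 49 (at index 2)
Change: A[2] 49 -> 32
Changed element WAS the max -> may need rescan.
  Max of remaining elements: 41
  New max = max(32, 41) = 41

Answer: 41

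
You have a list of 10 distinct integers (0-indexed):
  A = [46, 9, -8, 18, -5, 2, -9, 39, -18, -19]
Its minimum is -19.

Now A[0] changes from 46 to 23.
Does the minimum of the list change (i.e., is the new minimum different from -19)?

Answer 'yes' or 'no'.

Old min = -19
Change: A[0] 46 -> 23
Changed element was NOT the min; min changes only if 23 < -19.
New min = -19; changed? no

Answer: no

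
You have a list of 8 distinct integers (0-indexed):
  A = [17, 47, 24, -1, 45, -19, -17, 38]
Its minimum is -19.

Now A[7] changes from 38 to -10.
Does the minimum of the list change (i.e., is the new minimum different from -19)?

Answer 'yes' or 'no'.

Answer: no

Derivation:
Old min = -19
Change: A[7] 38 -> -10
Changed element was NOT the min; min changes only if -10 < -19.
New min = -19; changed? no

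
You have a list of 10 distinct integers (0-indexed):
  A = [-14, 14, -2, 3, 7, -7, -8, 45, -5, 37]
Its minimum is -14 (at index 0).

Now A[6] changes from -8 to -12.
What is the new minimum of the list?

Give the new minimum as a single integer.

Old min = -14 (at index 0)
Change: A[6] -8 -> -12
Changed element was NOT the old min.
  New min = min(old_min, new_val) = min(-14, -12) = -14

Answer: -14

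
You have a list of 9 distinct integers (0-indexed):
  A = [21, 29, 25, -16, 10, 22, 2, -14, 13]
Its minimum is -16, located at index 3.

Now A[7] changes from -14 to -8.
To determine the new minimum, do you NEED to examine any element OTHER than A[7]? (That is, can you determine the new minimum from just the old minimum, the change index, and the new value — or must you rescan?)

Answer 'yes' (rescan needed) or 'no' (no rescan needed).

Old min = -16 at index 3
Change at index 7: -14 -> -8
Index 7 was NOT the min. New min = min(-16, -8). No rescan of other elements needed.
Needs rescan: no

Answer: no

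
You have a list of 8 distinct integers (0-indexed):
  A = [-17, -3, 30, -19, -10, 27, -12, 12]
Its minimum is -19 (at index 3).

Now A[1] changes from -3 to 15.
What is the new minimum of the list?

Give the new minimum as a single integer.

Answer: -19

Derivation:
Old min = -19 (at index 3)
Change: A[1] -3 -> 15
Changed element was NOT the old min.
  New min = min(old_min, new_val) = min(-19, 15) = -19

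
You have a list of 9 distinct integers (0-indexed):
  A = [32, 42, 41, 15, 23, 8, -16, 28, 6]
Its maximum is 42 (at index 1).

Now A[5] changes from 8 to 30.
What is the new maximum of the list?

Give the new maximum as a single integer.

Old max = 42 (at index 1)
Change: A[5] 8 -> 30
Changed element was NOT the old max.
  New max = max(old_max, new_val) = max(42, 30) = 42

Answer: 42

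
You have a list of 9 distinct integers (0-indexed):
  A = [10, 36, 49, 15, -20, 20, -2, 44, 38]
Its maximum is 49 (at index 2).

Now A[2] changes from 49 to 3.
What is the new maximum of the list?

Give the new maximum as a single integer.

Old max = 49 (at index 2)
Change: A[2] 49 -> 3
Changed element WAS the max -> may need rescan.
  Max of remaining elements: 44
  New max = max(3, 44) = 44

Answer: 44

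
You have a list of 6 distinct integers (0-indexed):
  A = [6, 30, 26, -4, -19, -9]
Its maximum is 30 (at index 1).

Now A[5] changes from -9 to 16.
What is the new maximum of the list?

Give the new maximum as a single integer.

Old max = 30 (at index 1)
Change: A[5] -9 -> 16
Changed element was NOT the old max.
  New max = max(old_max, new_val) = max(30, 16) = 30

Answer: 30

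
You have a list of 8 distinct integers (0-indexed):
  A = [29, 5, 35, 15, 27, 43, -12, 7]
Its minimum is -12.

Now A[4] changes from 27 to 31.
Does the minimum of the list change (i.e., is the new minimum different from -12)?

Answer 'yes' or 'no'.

Old min = -12
Change: A[4] 27 -> 31
Changed element was NOT the min; min changes only if 31 < -12.
New min = -12; changed? no

Answer: no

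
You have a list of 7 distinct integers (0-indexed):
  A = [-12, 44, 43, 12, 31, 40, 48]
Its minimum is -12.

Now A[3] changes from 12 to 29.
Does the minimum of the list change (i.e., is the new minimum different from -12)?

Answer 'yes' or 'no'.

Answer: no

Derivation:
Old min = -12
Change: A[3] 12 -> 29
Changed element was NOT the min; min changes only if 29 < -12.
New min = -12; changed? no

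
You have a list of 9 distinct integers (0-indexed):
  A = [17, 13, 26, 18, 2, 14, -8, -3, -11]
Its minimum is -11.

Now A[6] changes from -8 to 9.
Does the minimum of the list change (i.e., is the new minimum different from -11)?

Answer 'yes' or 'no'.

Old min = -11
Change: A[6] -8 -> 9
Changed element was NOT the min; min changes only if 9 < -11.
New min = -11; changed? no

Answer: no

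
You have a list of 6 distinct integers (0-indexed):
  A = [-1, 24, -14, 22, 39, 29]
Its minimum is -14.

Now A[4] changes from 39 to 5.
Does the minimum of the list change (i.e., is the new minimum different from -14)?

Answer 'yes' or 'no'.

Old min = -14
Change: A[4] 39 -> 5
Changed element was NOT the min; min changes only if 5 < -14.
New min = -14; changed? no

Answer: no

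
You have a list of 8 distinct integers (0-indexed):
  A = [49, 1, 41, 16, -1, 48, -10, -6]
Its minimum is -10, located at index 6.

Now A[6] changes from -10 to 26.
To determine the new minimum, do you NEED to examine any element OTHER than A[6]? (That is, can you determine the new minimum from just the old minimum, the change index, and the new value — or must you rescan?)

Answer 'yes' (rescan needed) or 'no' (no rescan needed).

Answer: yes

Derivation:
Old min = -10 at index 6
Change at index 6: -10 -> 26
Index 6 WAS the min and new value 26 > old min -10. Must rescan other elements to find the new min.
Needs rescan: yes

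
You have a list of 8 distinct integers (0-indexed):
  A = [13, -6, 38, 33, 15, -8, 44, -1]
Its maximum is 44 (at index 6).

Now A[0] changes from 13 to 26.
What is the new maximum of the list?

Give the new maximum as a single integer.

Answer: 44

Derivation:
Old max = 44 (at index 6)
Change: A[0] 13 -> 26
Changed element was NOT the old max.
  New max = max(old_max, new_val) = max(44, 26) = 44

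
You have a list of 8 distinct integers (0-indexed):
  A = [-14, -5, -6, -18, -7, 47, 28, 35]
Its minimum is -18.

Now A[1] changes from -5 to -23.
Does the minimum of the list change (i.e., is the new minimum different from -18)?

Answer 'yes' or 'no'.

Answer: yes

Derivation:
Old min = -18
Change: A[1] -5 -> -23
Changed element was NOT the min; min changes only if -23 < -18.
New min = -23; changed? yes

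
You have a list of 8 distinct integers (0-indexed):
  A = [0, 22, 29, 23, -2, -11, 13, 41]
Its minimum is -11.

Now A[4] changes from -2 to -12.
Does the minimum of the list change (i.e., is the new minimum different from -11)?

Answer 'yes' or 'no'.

Old min = -11
Change: A[4] -2 -> -12
Changed element was NOT the min; min changes only if -12 < -11.
New min = -12; changed? yes

Answer: yes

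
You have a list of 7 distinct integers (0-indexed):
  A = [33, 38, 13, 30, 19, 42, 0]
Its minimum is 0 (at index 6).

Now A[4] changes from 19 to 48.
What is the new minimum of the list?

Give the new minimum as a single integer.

Old min = 0 (at index 6)
Change: A[4] 19 -> 48
Changed element was NOT the old min.
  New min = min(old_min, new_val) = min(0, 48) = 0

Answer: 0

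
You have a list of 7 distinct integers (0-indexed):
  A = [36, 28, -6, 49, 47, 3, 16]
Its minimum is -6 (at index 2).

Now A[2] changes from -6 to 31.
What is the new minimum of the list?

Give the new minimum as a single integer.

Answer: 3

Derivation:
Old min = -6 (at index 2)
Change: A[2] -6 -> 31
Changed element WAS the min. Need to check: is 31 still <= all others?
  Min of remaining elements: 3
  New min = min(31, 3) = 3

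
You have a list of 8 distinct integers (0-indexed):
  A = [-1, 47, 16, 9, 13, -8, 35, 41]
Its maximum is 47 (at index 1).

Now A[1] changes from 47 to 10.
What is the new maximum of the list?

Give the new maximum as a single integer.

Answer: 41

Derivation:
Old max = 47 (at index 1)
Change: A[1] 47 -> 10
Changed element WAS the max -> may need rescan.
  Max of remaining elements: 41
  New max = max(10, 41) = 41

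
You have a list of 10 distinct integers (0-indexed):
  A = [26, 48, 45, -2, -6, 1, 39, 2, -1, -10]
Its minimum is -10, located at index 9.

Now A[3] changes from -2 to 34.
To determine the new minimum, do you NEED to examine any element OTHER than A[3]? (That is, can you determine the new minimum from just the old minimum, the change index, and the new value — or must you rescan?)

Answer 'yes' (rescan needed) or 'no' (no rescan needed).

Old min = -10 at index 9
Change at index 3: -2 -> 34
Index 3 was NOT the min. New min = min(-10, 34). No rescan of other elements needed.
Needs rescan: no

Answer: no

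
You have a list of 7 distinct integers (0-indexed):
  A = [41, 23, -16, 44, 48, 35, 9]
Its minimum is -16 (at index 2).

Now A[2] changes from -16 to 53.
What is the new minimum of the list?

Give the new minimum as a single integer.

Old min = -16 (at index 2)
Change: A[2] -16 -> 53
Changed element WAS the min. Need to check: is 53 still <= all others?
  Min of remaining elements: 9
  New min = min(53, 9) = 9

Answer: 9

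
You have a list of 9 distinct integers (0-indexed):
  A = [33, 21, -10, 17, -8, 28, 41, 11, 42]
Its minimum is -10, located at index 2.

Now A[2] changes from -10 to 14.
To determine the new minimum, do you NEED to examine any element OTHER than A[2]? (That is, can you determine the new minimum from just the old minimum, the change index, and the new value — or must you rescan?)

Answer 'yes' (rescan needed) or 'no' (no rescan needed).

Old min = -10 at index 2
Change at index 2: -10 -> 14
Index 2 WAS the min and new value 14 > old min -10. Must rescan other elements to find the new min.
Needs rescan: yes

Answer: yes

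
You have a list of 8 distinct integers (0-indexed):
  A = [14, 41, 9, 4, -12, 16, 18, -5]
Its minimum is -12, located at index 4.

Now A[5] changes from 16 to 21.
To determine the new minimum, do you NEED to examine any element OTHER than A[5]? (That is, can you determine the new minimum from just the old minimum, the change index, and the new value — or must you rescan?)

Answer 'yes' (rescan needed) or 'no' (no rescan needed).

Old min = -12 at index 4
Change at index 5: 16 -> 21
Index 5 was NOT the min. New min = min(-12, 21). No rescan of other elements needed.
Needs rescan: no

Answer: no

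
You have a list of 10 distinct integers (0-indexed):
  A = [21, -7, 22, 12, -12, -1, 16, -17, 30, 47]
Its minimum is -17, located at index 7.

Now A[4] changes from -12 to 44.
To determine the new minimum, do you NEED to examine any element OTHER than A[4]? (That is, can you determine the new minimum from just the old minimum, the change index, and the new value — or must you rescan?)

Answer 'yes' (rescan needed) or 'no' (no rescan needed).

Old min = -17 at index 7
Change at index 4: -12 -> 44
Index 4 was NOT the min. New min = min(-17, 44). No rescan of other elements needed.
Needs rescan: no

Answer: no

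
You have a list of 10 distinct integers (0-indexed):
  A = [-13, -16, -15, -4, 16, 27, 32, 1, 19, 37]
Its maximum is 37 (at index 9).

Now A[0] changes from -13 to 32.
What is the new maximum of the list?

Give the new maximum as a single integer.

Old max = 37 (at index 9)
Change: A[0] -13 -> 32
Changed element was NOT the old max.
  New max = max(old_max, new_val) = max(37, 32) = 37

Answer: 37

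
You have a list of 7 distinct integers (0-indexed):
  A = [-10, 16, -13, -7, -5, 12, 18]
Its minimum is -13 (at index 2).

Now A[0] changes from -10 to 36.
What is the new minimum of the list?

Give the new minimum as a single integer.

Answer: -13

Derivation:
Old min = -13 (at index 2)
Change: A[0] -10 -> 36
Changed element was NOT the old min.
  New min = min(old_min, new_val) = min(-13, 36) = -13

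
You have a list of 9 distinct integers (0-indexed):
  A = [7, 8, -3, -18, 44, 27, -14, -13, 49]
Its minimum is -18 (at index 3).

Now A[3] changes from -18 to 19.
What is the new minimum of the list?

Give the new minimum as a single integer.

Answer: -14

Derivation:
Old min = -18 (at index 3)
Change: A[3] -18 -> 19
Changed element WAS the min. Need to check: is 19 still <= all others?
  Min of remaining elements: -14
  New min = min(19, -14) = -14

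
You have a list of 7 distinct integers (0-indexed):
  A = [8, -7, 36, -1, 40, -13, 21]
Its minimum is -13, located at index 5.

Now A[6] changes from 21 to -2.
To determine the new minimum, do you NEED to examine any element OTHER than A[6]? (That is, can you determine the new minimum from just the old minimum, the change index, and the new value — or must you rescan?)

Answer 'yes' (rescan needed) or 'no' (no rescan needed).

Answer: no

Derivation:
Old min = -13 at index 5
Change at index 6: 21 -> -2
Index 6 was NOT the min. New min = min(-13, -2). No rescan of other elements needed.
Needs rescan: no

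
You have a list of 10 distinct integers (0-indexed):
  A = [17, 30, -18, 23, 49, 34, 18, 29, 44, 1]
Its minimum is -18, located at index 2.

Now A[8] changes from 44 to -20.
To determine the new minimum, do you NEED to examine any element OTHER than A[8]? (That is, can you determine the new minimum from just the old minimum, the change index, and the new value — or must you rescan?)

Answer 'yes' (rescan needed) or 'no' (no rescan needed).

Old min = -18 at index 2
Change at index 8: 44 -> -20
Index 8 was NOT the min. New min = min(-18, -20). No rescan of other elements needed.
Needs rescan: no

Answer: no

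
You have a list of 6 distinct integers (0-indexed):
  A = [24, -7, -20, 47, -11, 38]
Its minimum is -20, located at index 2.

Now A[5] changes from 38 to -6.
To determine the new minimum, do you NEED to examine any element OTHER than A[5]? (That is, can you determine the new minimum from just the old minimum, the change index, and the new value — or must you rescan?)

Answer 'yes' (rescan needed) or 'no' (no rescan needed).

Answer: no

Derivation:
Old min = -20 at index 2
Change at index 5: 38 -> -6
Index 5 was NOT the min. New min = min(-20, -6). No rescan of other elements needed.
Needs rescan: no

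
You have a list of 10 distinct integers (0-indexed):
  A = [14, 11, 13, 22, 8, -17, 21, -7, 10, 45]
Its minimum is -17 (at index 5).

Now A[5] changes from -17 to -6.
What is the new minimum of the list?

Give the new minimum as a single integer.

Answer: -7

Derivation:
Old min = -17 (at index 5)
Change: A[5] -17 -> -6
Changed element WAS the min. Need to check: is -6 still <= all others?
  Min of remaining elements: -7
  New min = min(-6, -7) = -7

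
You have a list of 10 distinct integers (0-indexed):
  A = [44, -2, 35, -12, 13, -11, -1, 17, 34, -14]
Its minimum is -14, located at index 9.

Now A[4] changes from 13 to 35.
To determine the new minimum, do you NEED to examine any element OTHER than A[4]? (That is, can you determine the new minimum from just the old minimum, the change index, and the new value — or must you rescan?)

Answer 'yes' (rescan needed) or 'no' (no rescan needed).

Answer: no

Derivation:
Old min = -14 at index 9
Change at index 4: 13 -> 35
Index 4 was NOT the min. New min = min(-14, 35). No rescan of other elements needed.
Needs rescan: no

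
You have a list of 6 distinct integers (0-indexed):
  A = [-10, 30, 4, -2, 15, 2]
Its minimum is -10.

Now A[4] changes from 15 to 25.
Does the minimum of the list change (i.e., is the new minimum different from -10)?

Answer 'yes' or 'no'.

Old min = -10
Change: A[4] 15 -> 25
Changed element was NOT the min; min changes only if 25 < -10.
New min = -10; changed? no

Answer: no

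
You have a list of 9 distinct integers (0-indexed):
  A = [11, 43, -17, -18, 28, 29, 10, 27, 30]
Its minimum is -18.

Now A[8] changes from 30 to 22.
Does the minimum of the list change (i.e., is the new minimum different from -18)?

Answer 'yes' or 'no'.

Answer: no

Derivation:
Old min = -18
Change: A[8] 30 -> 22
Changed element was NOT the min; min changes only if 22 < -18.
New min = -18; changed? no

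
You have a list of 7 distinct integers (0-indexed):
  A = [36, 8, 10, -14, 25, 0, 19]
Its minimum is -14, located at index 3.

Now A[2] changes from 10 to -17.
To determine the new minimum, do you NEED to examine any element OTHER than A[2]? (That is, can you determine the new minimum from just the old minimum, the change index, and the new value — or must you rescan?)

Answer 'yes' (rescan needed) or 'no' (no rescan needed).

Old min = -14 at index 3
Change at index 2: 10 -> -17
Index 2 was NOT the min. New min = min(-14, -17). No rescan of other elements needed.
Needs rescan: no

Answer: no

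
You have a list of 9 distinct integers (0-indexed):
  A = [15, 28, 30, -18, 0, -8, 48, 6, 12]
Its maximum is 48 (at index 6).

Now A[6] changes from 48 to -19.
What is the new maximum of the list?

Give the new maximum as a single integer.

Answer: 30

Derivation:
Old max = 48 (at index 6)
Change: A[6] 48 -> -19
Changed element WAS the max -> may need rescan.
  Max of remaining elements: 30
  New max = max(-19, 30) = 30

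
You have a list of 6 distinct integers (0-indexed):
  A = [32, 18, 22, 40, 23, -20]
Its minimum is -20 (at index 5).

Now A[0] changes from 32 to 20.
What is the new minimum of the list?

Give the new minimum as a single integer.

Old min = -20 (at index 5)
Change: A[0] 32 -> 20
Changed element was NOT the old min.
  New min = min(old_min, new_val) = min(-20, 20) = -20

Answer: -20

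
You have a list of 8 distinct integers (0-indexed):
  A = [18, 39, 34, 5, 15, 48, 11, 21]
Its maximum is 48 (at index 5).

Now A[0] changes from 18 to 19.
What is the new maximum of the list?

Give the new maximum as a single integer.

Answer: 48

Derivation:
Old max = 48 (at index 5)
Change: A[0] 18 -> 19
Changed element was NOT the old max.
  New max = max(old_max, new_val) = max(48, 19) = 48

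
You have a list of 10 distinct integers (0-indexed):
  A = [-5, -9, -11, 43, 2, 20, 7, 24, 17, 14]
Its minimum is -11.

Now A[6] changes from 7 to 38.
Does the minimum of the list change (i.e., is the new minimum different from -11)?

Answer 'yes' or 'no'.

Answer: no

Derivation:
Old min = -11
Change: A[6] 7 -> 38
Changed element was NOT the min; min changes only if 38 < -11.
New min = -11; changed? no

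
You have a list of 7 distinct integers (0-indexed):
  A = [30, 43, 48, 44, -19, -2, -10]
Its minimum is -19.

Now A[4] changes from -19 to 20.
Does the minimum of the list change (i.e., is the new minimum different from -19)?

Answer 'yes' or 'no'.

Old min = -19
Change: A[4] -19 -> 20
Changed element was the min; new min must be rechecked.
New min = -10; changed? yes

Answer: yes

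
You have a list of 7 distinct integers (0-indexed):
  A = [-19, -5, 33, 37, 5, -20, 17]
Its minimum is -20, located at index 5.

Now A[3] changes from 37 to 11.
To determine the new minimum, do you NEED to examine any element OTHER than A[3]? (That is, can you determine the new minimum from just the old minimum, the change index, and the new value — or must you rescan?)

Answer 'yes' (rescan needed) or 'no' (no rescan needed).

Old min = -20 at index 5
Change at index 3: 37 -> 11
Index 3 was NOT the min. New min = min(-20, 11). No rescan of other elements needed.
Needs rescan: no

Answer: no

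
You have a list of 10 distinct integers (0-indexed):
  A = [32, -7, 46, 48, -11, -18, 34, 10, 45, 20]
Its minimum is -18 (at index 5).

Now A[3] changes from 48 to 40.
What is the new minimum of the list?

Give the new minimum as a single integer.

Old min = -18 (at index 5)
Change: A[3] 48 -> 40
Changed element was NOT the old min.
  New min = min(old_min, new_val) = min(-18, 40) = -18

Answer: -18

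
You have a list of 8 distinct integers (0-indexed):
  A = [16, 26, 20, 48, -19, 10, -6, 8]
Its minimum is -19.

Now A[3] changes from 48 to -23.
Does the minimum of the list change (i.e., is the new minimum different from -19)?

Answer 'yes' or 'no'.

Answer: yes

Derivation:
Old min = -19
Change: A[3] 48 -> -23
Changed element was NOT the min; min changes only if -23 < -19.
New min = -23; changed? yes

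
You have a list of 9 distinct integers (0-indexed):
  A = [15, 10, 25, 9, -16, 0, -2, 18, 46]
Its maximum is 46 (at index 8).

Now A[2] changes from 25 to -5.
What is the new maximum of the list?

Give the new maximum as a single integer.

Old max = 46 (at index 8)
Change: A[2] 25 -> -5
Changed element was NOT the old max.
  New max = max(old_max, new_val) = max(46, -5) = 46

Answer: 46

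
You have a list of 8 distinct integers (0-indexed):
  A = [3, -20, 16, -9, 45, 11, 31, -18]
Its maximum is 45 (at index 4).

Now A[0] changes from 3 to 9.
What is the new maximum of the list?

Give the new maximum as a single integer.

Old max = 45 (at index 4)
Change: A[0] 3 -> 9
Changed element was NOT the old max.
  New max = max(old_max, new_val) = max(45, 9) = 45

Answer: 45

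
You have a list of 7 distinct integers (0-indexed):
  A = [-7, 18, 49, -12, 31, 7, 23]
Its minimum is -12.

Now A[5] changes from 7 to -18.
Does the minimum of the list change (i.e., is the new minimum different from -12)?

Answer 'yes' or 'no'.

Answer: yes

Derivation:
Old min = -12
Change: A[5] 7 -> -18
Changed element was NOT the min; min changes only if -18 < -12.
New min = -18; changed? yes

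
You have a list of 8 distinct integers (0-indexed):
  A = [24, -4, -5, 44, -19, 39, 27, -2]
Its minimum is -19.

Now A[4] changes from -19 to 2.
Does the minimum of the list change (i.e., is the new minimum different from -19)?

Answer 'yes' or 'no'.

Old min = -19
Change: A[4] -19 -> 2
Changed element was the min; new min must be rechecked.
New min = -5; changed? yes

Answer: yes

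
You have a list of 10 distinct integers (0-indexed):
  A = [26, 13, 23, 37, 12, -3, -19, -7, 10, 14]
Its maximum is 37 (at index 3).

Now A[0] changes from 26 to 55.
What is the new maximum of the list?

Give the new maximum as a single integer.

Old max = 37 (at index 3)
Change: A[0] 26 -> 55
Changed element was NOT the old max.
  New max = max(old_max, new_val) = max(37, 55) = 55

Answer: 55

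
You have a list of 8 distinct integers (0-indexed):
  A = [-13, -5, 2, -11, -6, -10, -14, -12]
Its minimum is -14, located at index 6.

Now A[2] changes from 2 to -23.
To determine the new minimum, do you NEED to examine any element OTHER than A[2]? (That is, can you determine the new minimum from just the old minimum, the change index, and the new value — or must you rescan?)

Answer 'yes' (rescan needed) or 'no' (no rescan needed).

Answer: no

Derivation:
Old min = -14 at index 6
Change at index 2: 2 -> -23
Index 2 was NOT the min. New min = min(-14, -23). No rescan of other elements needed.
Needs rescan: no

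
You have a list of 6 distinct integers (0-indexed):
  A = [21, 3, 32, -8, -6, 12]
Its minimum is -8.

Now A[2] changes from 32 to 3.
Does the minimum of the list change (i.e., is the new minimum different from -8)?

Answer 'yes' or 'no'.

Old min = -8
Change: A[2] 32 -> 3
Changed element was NOT the min; min changes only if 3 < -8.
New min = -8; changed? no

Answer: no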